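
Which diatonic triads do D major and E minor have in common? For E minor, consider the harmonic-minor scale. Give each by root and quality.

Em

Triads in D major: D (I), Em (ii), F#m (iii), G (IV), A (V), Bm (vi), C#dim (vii°).
Triads in E minor (harmonic minor): Em (i), F#dim (ii°), Gaug (III+), Am (iv), B (V), C (VI), D#dim (vii°).
Shared triads with their functions: Em (ii in D major, i in E minor).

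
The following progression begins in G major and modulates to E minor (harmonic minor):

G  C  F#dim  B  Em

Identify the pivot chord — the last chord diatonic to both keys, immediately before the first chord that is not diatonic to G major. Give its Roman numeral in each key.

Chords diatonic to G major: G, Am, Bm, C, D, Em, F#dim.
Reading the progression, the first chord not in that set is B, so the modulation leaves G major there.
The chord immediately before B is F#dim, which is diatonic to both keys: vii° in G major and ii° in E minor.

F#dim — vii° in G major, ii° in E minor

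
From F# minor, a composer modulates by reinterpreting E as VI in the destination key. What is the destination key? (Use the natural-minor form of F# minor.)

The numeral VI denotes a major triad on scale degree 6. With E on degree 6, the tonic of the new key is G#.
Degree 6 carries a major triad in minor keys, so the destination is G# minor.
Check: the diatonic triads of G# minor (natural minor) are G#m (i), A#dim (ii°), B (III), C#m (iv), D#m (v), E (VI), F# (VII) — E is indeed VI.

G# minor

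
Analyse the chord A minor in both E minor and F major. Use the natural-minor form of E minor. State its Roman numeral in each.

The scale of E minor (natural minor) is E F# G A B C D; A is degree 4, and the triad built there (A-C-E) is minor, so it is iv.
The scale of F major is F G A Bb C D E; A is degree 3, and the triad built there (A-C-E) is minor, so it is iii.

iv in E minor; iii in F major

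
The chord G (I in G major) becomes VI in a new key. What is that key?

The numeral VI denotes a major triad on scale degree 6. With G on degree 6, the tonic of the new key is B.
Degree 6 carries a major triad in minor keys, so the destination is B minor.
Check: the diatonic triads of B minor (natural minor) are Bm (i), C#dim (ii°), D (III), Em (iv), F#m (v), G (VI), A (VII) — G is indeed VI.

B minor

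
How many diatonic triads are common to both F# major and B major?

Diatonic triads of F# major: F# major (I), G# minor (ii), A# minor (iii), B major (IV), C# major (V), D# minor (vi), E# diminished (vii°).
Diatonic triads of B major: B major (I), C# minor (ii), D# minor (iii), E major (IV), F# major (V), G# minor (vi), A# diminished (vii°).
Matching root and quality in both lists: F# major, G# minor, B major, D# minor.
That gives 4 common triads.

4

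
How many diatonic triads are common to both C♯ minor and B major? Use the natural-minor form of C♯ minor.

Diatonic triads of C♯ minor (natural minor): C♯m (i), D♯dim (ii°), E (III), F♯m (iv), G♯m (v), A (VI), B (VII).
Diatonic triads of B major: B (I), C♯m (ii), D♯m (iii), E (IV), F♯ (V), G♯m (vi), A♯dim (vii°).
Matching root and quality in both lists: C♯m, E, G♯m, B.
That gives 4 common triads.

4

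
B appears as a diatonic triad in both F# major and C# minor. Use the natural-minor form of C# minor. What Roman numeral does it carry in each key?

IV in F# major; VII in C# minor

The scale of F# major is F# G# A# B C# D# E#; B is degree 4, and the triad built there (B-D#-F#) is major, so it is IV.
The scale of C# minor (natural minor) is C# D# E F# G# A B; B is degree 7, and the triad built there (B-D#-F#) is major, so it is VII.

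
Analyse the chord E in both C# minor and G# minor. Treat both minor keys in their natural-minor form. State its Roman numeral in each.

The scale of C# minor (natural minor) is C# D# E F# G# A B; E is degree 3, and the triad built there (E-G#-B) is major, so it is III.
The scale of G# minor (natural minor) is G# A# B C# D# E F#; E is degree 6, and the triad built there (E-G#-B) is major, so it is VI.

III in C# minor; VI in G# minor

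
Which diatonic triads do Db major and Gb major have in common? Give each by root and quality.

Triads in Db major: Db (I), Ebm (ii), Fm (iii), Gb (IV), Ab (V), Bbm (vi), Cdim (vii°).
Triads in Gb major: Gb (I), Abm (ii), Bbm (iii), Cb (IV), Db (V), Ebm (vi), Fdim (vii°).
Shared triads with their functions: Db (I in Db major, V in Gb major); Ebm (ii in Db major, vi in Gb major); Gb (IV in Db major, I in Gb major); Bbm (vi in Db major, iii in Gb major).

Db, Ebm, Gb, Bbm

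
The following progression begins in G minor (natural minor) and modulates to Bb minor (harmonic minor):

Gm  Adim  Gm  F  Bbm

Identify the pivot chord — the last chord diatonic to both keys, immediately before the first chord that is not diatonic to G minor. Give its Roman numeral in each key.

Chords diatonic to G minor: Gm, Adim, Bb, Cm, Dm, Eb, F.
Reading the progression, the first chord not in that set is Bbm, so the modulation leaves G minor there.
The chord immediately before Bbm is F, which is diatonic to both keys: VII in G minor and V in Bb minor.

F — VII in G minor, V in Bb minor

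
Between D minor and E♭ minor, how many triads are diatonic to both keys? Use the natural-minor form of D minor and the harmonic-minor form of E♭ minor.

1

Diatonic triads of D minor (natural minor): D minor (i), E diminished (ii°), F major (III), G minor (iv), A minor (v), B♭ major (VI), C major (VII).
Diatonic triads of E♭ minor (harmonic minor): E♭ minor (i), F diminished (ii°), G♭ augmented (III+), A♭ minor (iv), B♭ major (V), C♭ major (VI), D diminished (vii°).
Matching root and quality in both lists: B♭ major.
That gives 1 common triad.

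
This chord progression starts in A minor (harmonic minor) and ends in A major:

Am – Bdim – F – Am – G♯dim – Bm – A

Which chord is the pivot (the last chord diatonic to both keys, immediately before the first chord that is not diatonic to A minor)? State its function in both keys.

Chords diatonic to A minor: Am, Bdim, Caug, Dm, E, F, G♯dim.
Reading the progression, the first chord not in that set is Bm, so the modulation leaves A minor there.
The chord immediately before Bm is G♯dim, which is diatonic to both keys: vii° in A minor and vii° in A major.

G♯dim — vii° in A minor, vii° in A major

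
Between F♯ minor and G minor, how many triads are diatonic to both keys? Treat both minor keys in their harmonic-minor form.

Diatonic triads of F♯ minor (harmonic minor): F♯m (i), G♯dim (ii°), Aaug (III+), Bm (iv), C♯ (V), D (VI), E♯dim (vii°).
Diatonic triads of G minor (harmonic minor): Gm (i), Adim (ii°), B♭aug (III+), Cm (iv), D (V), E♭ (VI), F♯dim (vii°).
Matching root and quality in both lists: D.
That gives 1 common triad.

1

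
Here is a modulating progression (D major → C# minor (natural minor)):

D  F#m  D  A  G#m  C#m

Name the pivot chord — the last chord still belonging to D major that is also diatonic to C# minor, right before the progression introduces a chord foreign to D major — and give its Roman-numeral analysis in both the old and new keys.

Chords diatonic to D major: D, Em, F#m, G, A, Bm, C#dim.
Reading the progression, the first chord not in that set is G#m, so the modulation leaves D major there.
The chord immediately before G#m is A, which is diatonic to both keys: V in D major and VI in C# minor.

A — V in D major, VI in C# minor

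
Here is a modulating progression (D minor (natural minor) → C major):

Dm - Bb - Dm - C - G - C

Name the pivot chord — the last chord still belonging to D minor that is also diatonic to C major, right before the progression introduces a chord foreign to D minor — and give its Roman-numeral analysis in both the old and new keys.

Chords diatonic to D minor: Dm, Edim, F, Gm, Am, Bb, C.
Reading the progression, the first chord not in that set is G, so the modulation leaves D minor there.
The chord immediately before G is C, which is diatonic to both keys: VII in D minor and I in C major.

C — VII in D minor, I in C major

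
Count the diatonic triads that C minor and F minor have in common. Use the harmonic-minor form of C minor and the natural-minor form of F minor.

Diatonic triads of C minor (harmonic minor): C minor (i), D diminished (ii°), Eb augmented (III+), F minor (iv), G major (V), Ab major (VI), B diminished (vii°).
Diatonic triads of F minor (natural minor): F minor (i), G diminished (ii°), Ab major (III), Bb minor (iv), C minor (v), Db major (VI), Eb major (VII).
Matching root and quality in both lists: C minor, F minor, Ab major.
That gives 3 common triads.

3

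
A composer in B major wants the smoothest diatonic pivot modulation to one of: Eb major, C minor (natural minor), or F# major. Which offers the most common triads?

Triads of B major: B (I), C#m (ii), D#m (iii), E (IV), F# (V), G#m (vi), A#dim (vii°).
Eb major shares 0: none.
C minor (natural minor) shares 0: none.
F# major shares 4: B, D#m, F#, G#m.
The most common triads (4) are shared with F# major.

F# major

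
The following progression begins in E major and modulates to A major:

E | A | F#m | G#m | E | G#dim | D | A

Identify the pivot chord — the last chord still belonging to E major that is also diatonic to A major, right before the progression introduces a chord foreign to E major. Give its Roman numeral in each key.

E — I in E major, V in A major

Chords diatonic to E major: E, F#m, G#m, A, B, C#m, D#dim.
Reading the progression, the first chord not in that set is G#dim, so the modulation leaves E major there.
The chord immediately before G#dim is E, which is diatonic to both keys: I in E major and V in A major.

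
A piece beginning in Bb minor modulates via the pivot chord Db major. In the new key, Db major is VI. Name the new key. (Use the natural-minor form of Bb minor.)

F minor

The numeral VI denotes a major triad on scale degree 6. With Db on degree 6, the tonic of the new key is F.
Degree 6 carries a major triad in minor keys, so the destination is F minor.
Check: the diatonic triads of F minor (natural minor) are Fm (i), Gdim (ii°), Ab (III), Bbm (iv), Cm (v), Db (VI), Eb (VII) — Db major is indeed VI.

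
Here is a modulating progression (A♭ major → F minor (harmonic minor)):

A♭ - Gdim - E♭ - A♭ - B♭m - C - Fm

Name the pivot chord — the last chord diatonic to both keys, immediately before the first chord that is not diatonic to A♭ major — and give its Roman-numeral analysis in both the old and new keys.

B♭m — ii in A♭ major, iv in F minor

Chords diatonic to A♭ major: A♭, B♭m, Cm, D♭, E♭, Fm, Gdim.
Reading the progression, the first chord not in that set is C, so the modulation leaves A♭ major there.
The chord immediately before C is B♭m, which is diatonic to both keys: ii in A♭ major and iv in F minor.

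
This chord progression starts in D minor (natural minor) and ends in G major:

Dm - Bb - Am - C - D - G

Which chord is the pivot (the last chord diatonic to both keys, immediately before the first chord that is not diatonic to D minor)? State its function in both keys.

C — VII in D minor, IV in G major

Chords diatonic to D minor: Dm, Edim, F, Gm, Am, Bb, C.
Reading the progression, the first chord not in that set is D, so the modulation leaves D minor there.
The chord immediately before D is C, which is diatonic to both keys: VII in D minor and IV in G major.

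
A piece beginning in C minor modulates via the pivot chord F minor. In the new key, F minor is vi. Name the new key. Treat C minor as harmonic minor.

Ab major

The numeral vi denotes a minor triad on scale degree 6. With F on degree 6, the tonic of the new key is Ab.
Degree 6 carries a minor triad in major keys, so the destination is Ab major.
Check: the diatonic triads of Ab major are Ab (I), Bbm (ii), Cm (iii), Db (IV), Eb (V), Fm (vi), Gdim (vii°) — F minor is indeed vi.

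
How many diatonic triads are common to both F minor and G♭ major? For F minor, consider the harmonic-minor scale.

Diatonic triads of F minor (harmonic minor): Fm (i), Gdim (ii°), A♭aug (III+), B♭m (iv), C (V), D♭ (VI), Edim (vii°).
Diatonic triads of G♭ major: G♭ (I), A♭m (ii), B♭m (iii), C♭ (IV), D♭ (V), E♭m (vi), Fdim (vii°).
Matching root and quality in both lists: B♭m, D♭.
That gives 2 common triads.

2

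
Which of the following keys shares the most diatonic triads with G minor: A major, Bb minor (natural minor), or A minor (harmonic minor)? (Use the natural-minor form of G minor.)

Triads of G minor (natural minor): G minor (i), A diminished (ii°), Bb major (III), C minor (iv), D minor (v), Eb major (VI), F major (VII).
A major shares 0: none.
Bb minor (natural minor) shares 0: none.
A minor (harmonic minor) shares 2: Dm, F.
The most common triads (2) are shared with A minor.

A minor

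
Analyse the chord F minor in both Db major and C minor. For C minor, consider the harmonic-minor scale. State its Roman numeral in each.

The scale of Db major is Db Eb F Gb Ab Bb C; F is degree 3, and the triad built there (F-Ab-C) is minor, so it is iii.
The scale of C minor (harmonic minor) is C D Eb F G Ab B; F is degree 4, and the triad built there (F-Ab-C) is minor, so it is iv.

iii in Db major; iv in C minor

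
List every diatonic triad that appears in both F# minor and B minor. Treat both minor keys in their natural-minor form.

Triads in F# minor (natural minor): F#m (i), G#dim (ii°), A (III), Bm (iv), C#m (v), D (VI), E (VII).
Triads in B minor (natural minor): Bm (i), C#dim (ii°), D (III), Em (iv), F#m (v), G (VI), A (VII).
Shared triads with their functions: F#m (i in F# minor, v in B minor); A (III in F# minor, VII in B minor); Bm (iv in F# minor, i in B minor); D (VI in F# minor, III in B minor).

F#m, A, Bm, D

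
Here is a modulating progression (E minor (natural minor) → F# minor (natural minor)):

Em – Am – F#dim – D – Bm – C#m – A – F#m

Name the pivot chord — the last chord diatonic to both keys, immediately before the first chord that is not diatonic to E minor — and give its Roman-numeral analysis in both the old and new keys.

Chords diatonic to E minor: Em, F#dim, G, Am, Bm, C, D.
Reading the progression, the first chord not in that set is C#m, so the modulation leaves E minor there.
The chord immediately before C#m is Bm, which is diatonic to both keys: v in E minor and iv in F# minor.

Bm — v in E minor, iv in F# minor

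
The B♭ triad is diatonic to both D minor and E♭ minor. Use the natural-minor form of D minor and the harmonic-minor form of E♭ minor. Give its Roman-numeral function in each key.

VI in D minor; V in E♭ minor

The scale of D minor (natural minor) is D E F G A B♭ C; B♭ is degree 6, and the triad built there (B♭-D-F) is major, so it is VI.
The scale of E♭ minor (harmonic minor) is E♭ F G♭ A♭ B♭ C♭ D; B♭ is degree 5, and the triad built there (B♭-D-F) is major, so it is V.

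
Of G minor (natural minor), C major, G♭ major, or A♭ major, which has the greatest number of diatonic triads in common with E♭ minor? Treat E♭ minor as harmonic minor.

G♭ major

Triads of E♭ minor (harmonic minor): E♭ minor (i), F diminished (ii°), G♭ augmented (III+), A♭ minor (iv), B♭ major (V), C♭ major (VI), D diminished (vii°).
G minor (natural minor) shares 1: B♭.
C major shares 0: none.
G♭ major shares 4: E♭m, Fdim, A♭m, C♭.
A♭ major shares 0: none.
The most common triads (4) are shared with G♭ major.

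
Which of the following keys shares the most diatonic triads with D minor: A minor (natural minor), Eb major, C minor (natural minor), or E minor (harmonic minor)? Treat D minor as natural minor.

A minor

Triads of D minor (natural minor): D minor (i), E diminished (ii°), F major (III), G minor (iv), A minor (v), Bb major (VI), C major (VII).
A minor (natural minor) shares 4: Dm, F, Am, C.
Eb major shares 2: Gm, Bb.
C minor (natural minor) shares 2: Gm, Bb.
E minor (harmonic minor) shares 2: Am, C.
The most common triads (4) are shared with A minor.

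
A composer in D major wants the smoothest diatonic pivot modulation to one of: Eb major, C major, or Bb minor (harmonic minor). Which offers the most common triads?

C major

Triads of D major: D major (I), E minor (ii), F# minor (iii), G major (IV), A major (V), B minor (vi), C# diminished (vii°).
Eb major shares 0: none.
C major shares 2: Em, G.
Bb minor (harmonic minor) shares 0: none.
The most common triads (2) are shared with C major.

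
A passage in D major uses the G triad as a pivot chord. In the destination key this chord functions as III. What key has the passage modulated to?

E minor

The numeral III denotes a major triad on scale degree 3. With G on degree 3, the tonic of the new key is E.
Degree 3 carries a major triad in natural-minor keys, so the destination is E minor.
Check: the diatonic triads of E minor (natural minor) are Em (i), F#dim (ii°), G (III), Am (iv), Bm (v), C (VI), D (VII) — G is indeed III.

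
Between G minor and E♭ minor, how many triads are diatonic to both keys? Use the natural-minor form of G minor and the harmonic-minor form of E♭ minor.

Diatonic triads of G minor (natural minor): Gm (i), Adim (ii°), B♭ (III), Cm (iv), Dm (v), E♭ (VI), F (VII).
Diatonic triads of E♭ minor (harmonic minor): E♭m (i), Fdim (ii°), G♭aug (III+), A♭m (iv), B♭ (V), C♭ (VI), Ddim (vii°).
Matching root and quality in both lists: B♭.
That gives 1 common triad.

1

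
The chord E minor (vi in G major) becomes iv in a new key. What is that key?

B minor

The numeral iv denotes a minor triad on scale degree 4. With E on degree 4, the tonic of the new key is B.
Degree 4 carries a minor triad in minor keys, so the destination is B minor.
Check: the diatonic triads of B minor (natural minor) are Bm (i), C#dim (ii°), D (III), Em (iv), F#m (v), G (VI), A (VII) — E minor is indeed iv.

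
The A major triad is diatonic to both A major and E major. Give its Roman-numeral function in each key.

The scale of A major is A B C# D E F# G#; A is degree 1, and the triad built there (A-C#-E) is major, so it is I.
The scale of E major is E F# G# A B C# D#; A is degree 4, and the triad built there (A-C#-E) is major, so it is IV.

I in A major; IV in E major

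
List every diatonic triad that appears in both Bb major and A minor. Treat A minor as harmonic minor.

Dm, F

Triads in Bb major: Bb (I), Cm (ii), Dm (iii), Eb (IV), F (V), Gm (vi), Adim (vii°).
Triads in A minor (harmonic minor): Am (i), Bdim (ii°), Caug (III+), Dm (iv), E (V), F (VI), G#dim (vii°).
Shared triads with their functions: Dm (iii in Bb major, iv in A minor); F (V in Bb major, VI in A minor).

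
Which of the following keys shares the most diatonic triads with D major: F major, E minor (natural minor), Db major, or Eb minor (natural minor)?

E minor

Triads of D major: D (I), Em (ii), F#m (iii), G (IV), A (V), Bm (vi), C#dim (vii°).
F major shares 0: none.
E minor (natural minor) shares 4: D, Em, G, Bm.
Db major shares 0: none.
Eb minor (natural minor) shares 0: none.
The most common triads (4) are shared with E minor.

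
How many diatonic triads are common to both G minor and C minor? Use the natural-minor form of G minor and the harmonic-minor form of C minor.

1

Diatonic triads of G minor (natural minor): Gm (i), Adim (ii°), Bb (III), Cm (iv), Dm (v), Eb (VI), F (VII).
Diatonic triads of C minor (harmonic minor): Cm (i), Ddim (ii°), Ebaug (III+), Fm (iv), G (V), Ab (VI), Bdim (vii°).
Matching root and quality in both lists: Cm.
That gives 1 common triad.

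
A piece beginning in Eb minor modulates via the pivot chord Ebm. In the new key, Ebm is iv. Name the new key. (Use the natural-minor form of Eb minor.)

Bb minor

The numeral iv denotes a minor triad on scale degree 4. With Eb on degree 4, the tonic of the new key is Bb.
Degree 4 carries a minor triad in minor keys, so the destination is Bb minor.
Check: the diatonic triads of Bb minor (natural minor) are Bbm (i), Cdim (ii°), Db (III), Ebm (iv), Fm (v), Gb (VI), Ab (VII) — Ebm is indeed iv.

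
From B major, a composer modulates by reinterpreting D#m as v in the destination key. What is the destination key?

The numeral v denotes a minor triad on scale degree 5. With D# on degree 5, the tonic of the new key is G#.
Degree 5 carries a minor triad in natural-minor keys, so the destination is G# minor.
Check: the diatonic triads of G# minor (natural minor) are G#m (i), A#dim (ii°), B (III), C#m (iv), D#m (v), E (VI), F# (VII) — D#m is indeed v.

G# minor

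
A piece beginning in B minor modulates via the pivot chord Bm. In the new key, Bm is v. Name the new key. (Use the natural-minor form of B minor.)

E minor

The numeral v denotes a minor triad on scale degree 5. With B on degree 5, the tonic of the new key is E.
Degree 5 carries a minor triad in natural-minor keys, so the destination is E minor.
Check: the diatonic triads of E minor (natural minor) are Em (i), F#dim (ii°), G (III), Am (iv), Bm (v), C (VI), D (VII) — Bm is indeed v.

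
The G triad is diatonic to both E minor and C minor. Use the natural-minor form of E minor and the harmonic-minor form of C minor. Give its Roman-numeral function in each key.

The scale of E minor (natural minor) is E F# G A B C D; G is degree 3, and the triad built there (G-B-D) is major, so it is III.
The scale of C minor (harmonic minor) is C D Eb F G Ab B; G is degree 5, and the triad built there (G-B-D) is major, so it is V.

III in E minor; V in C minor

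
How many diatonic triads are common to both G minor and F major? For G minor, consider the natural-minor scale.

4

Diatonic triads of G minor (natural minor): Gm (i), Adim (ii°), Bb (III), Cm (iv), Dm (v), Eb (VI), F (VII).
Diatonic triads of F major: F (I), Gm (ii), Am (iii), Bb (IV), C (V), Dm (vi), Edim (vii°).
Matching root and quality in both lists: Gm, Bb, Dm, F.
That gives 4 common triads.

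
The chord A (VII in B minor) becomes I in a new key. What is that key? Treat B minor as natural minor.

A major

The numeral I denotes a major triad on scale degree 1. With A on degree 1, the tonic of the new key is A.
Degree 1 carries a major triad in major keys, so the destination is A major.
Check: the diatonic triads of A major are A (I), Bm (ii), C♯m (iii), D (IV), E (V), F♯m (vi), G♯dim (vii°) — A is indeed I.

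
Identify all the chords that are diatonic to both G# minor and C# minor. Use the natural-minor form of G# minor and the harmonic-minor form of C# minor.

C#m

Triads in G# minor (natural minor): G#m (i), A#dim (ii°), B (III), C#m (iv), D#m (v), E (VI), F# (VII).
Triads in C# minor (harmonic minor): C#m (i), D#dim (ii°), Eaug (III+), F#m (iv), G# (V), A (VI), B#dim (vii°).
Shared triads with their functions: C#m (iv in G# minor, i in C# minor).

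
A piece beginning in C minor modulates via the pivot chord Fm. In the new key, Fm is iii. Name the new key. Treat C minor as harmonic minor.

The numeral iii denotes a minor triad on scale degree 3. With F on degree 3, the tonic of the new key is Db.
Degree 3 carries a minor triad in major keys, so the destination is Db major.
Check: the diatonic triads of Db major are Db (I), Ebm (ii), Fm (iii), Gb (IV), Ab (V), Bbm (vi), Cdim (vii°) — Fm is indeed iii.

Db major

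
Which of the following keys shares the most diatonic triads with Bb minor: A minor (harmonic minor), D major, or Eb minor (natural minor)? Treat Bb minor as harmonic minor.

Eb minor

Triads of Bb minor (harmonic minor): Bbm (i), Cdim (ii°), Dbaug (III+), Ebm (iv), F (V), Gb (VI), Adim (vii°).
A minor (harmonic minor) shares 1: F.
D major shares 0: none.
Eb minor (natural minor) shares 3: Bbm, Ebm, Gb.
The most common triads (3) are shared with Eb minor.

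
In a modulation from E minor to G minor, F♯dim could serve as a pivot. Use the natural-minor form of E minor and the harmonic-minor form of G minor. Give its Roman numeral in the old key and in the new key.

The scale of E minor (natural minor) is E F♯ G A B C D; F♯ is degree 2, and the triad built there (F♯-A-C) is diminished, so it is ii°.
The scale of G minor (harmonic minor) is G A B♭ C D E♭ F♯; F♯ is degree 7, and the triad built there (F♯-A-C) is diminished, so it is vii°.

ii° in E minor; vii° in G minor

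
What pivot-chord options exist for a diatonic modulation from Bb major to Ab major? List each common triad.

Triads in Bb major: Bb (I), Cm (ii), Dm (iii), Eb (IV), F (V), Gm (vi), Adim (vii°).
Triads in Ab major: Ab (I), Bbm (ii), Cm (iii), Db (IV), Eb (V), Fm (vi), Gdim (vii°).
Shared triads with their functions: Cm (ii in Bb major, iii in Ab major); Eb (IV in Bb major, V in Ab major).

Cm, Eb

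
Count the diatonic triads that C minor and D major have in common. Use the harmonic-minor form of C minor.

Diatonic triads of C minor (harmonic minor): Cm (i), Ddim (ii°), Ebaug (III+), Fm (iv), G (V), Ab (VI), Bdim (vii°).
Diatonic triads of D major: D (I), Em (ii), F#m (iii), G (IV), A (V), Bm (vi), C#dim (vii°).
Matching root and quality in both lists: G.
That gives 1 common triad.

1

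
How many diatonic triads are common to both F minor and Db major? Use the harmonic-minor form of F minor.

3

Diatonic triads of F minor (harmonic minor): Fm (i), Gdim (ii°), Abaug (III+), Bbm (iv), C (V), Db (VI), Edim (vii°).
Diatonic triads of Db major: Db (I), Ebm (ii), Fm (iii), Gb (IV), Ab (V), Bbm (vi), Cdim (vii°).
Matching root and quality in both lists: Fm, Bbm, Db.
That gives 3 common triads.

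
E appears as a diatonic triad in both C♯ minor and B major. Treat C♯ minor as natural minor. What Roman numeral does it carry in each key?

The scale of C♯ minor (natural minor) is C♯ D♯ E F♯ G♯ A B; E is degree 3, and the triad built there (E-G♯-B) is major, so it is III.
The scale of B major is B C♯ D♯ E F♯ G♯ A♯; E is degree 4, and the triad built there (E-G♯-B) is major, so it is IV.

III in C♯ minor; IV in B major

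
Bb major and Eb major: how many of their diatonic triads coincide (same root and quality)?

4

Diatonic triads of Bb major: Bb (I), Cm (ii), Dm (iii), Eb (IV), F (V), Gm (vi), Adim (vii°).
Diatonic triads of Eb major: Eb (I), Fm (ii), Gm (iii), Ab (IV), Bb (V), Cm (vi), Ddim (vii°).
Matching root and quality in both lists: Bb, Cm, Eb, Gm.
That gives 4 common triads.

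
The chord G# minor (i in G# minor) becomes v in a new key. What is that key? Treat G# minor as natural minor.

The numeral v denotes a minor triad on scale degree 5. With G# on degree 5, the tonic of the new key is C#.
Degree 5 carries a minor triad in natural-minor keys, so the destination is C# minor.
Check: the diatonic triads of C# minor (natural minor) are C#m (i), D#dim (ii°), E (III), F#m (iv), G#m (v), A (VI), B (VII) — G# minor is indeed v.

C# minor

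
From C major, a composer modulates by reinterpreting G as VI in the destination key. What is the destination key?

B minor

The numeral VI denotes a major triad on scale degree 6. With G on degree 6, the tonic of the new key is B.
Degree 6 carries a major triad in minor keys, so the destination is B minor.
Check: the diatonic triads of B minor (natural minor) are Bm (i), C#dim (ii°), D (III), Em (iv), F#m (v), G (VI), A (VII) — G is indeed VI.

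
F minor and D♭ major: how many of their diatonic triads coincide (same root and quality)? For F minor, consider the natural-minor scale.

4

Diatonic triads of F minor (natural minor): Fm (i), Gdim (ii°), A♭ (III), B♭m (iv), Cm (v), D♭ (VI), E♭ (VII).
Diatonic triads of D♭ major: D♭ (I), E♭m (ii), Fm (iii), G♭ (IV), A♭ (V), B♭m (vi), Cdim (vii°).
Matching root and quality in both lists: Fm, A♭, B♭m, D♭.
That gives 4 common triads.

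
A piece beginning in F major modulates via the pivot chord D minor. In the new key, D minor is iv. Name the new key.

A minor

The numeral iv denotes a minor triad on scale degree 4. With D on degree 4, the tonic of the new key is A.
Degree 4 carries a minor triad in minor keys, so the destination is A minor.
Check: the diatonic triads of A minor (natural minor) are Am (i), Bdim (ii°), C (III), Dm (iv), Em (v), F (VI), G (VII) — D minor is indeed iv.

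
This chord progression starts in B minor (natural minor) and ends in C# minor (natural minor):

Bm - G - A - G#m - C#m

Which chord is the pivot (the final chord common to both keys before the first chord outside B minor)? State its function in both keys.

A — VII in B minor, VI in C# minor

Chords diatonic to B minor: Bm, C#dim, D, Em, F#m, G, A.
Reading the progression, the first chord not in that set is G#m, so the modulation leaves B minor there.
The chord immediately before G#m is A, which is diatonic to both keys: VII in B minor and VI in C# minor.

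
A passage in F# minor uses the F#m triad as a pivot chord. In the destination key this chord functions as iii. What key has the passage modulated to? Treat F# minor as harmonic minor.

D major

The numeral iii denotes a minor triad on scale degree 3. With F# on degree 3, the tonic of the new key is D.
Degree 3 carries a minor triad in major keys, so the destination is D major.
Check: the diatonic triads of D major are D (I), Em (ii), F#m (iii), G (IV), A (V), Bm (vi), C#dim (vii°) — F#m is indeed iii.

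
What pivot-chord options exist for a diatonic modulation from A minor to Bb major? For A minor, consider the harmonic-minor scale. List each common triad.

Dm, F

Triads in A minor (harmonic minor): Am (i), Bdim (ii°), Caug (III+), Dm (iv), E (V), F (VI), G#dim (vii°).
Triads in Bb major: Bb (I), Cm (ii), Dm (iii), Eb (IV), F (V), Gm (vi), Adim (vii°).
Shared triads with their functions: Dm (iv in A minor, iii in Bb major); F (VI in A minor, V in Bb major).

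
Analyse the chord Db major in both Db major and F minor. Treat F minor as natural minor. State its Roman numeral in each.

I in Db major; VI in F minor

The scale of Db major is Db Eb F Gb Ab Bb C; Db is degree 1, and the triad built there (Db-F-Ab) is major, so it is I.
The scale of F minor (natural minor) is F G Ab Bb C Db Eb; Db is degree 6, and the triad built there (Db-F-Ab) is major, so it is VI.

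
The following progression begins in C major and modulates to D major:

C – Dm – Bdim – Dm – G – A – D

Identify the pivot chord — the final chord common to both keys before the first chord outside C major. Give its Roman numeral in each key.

G — V in C major, IV in D major

Chords diatonic to C major: C, Dm, Em, F, G, Am, Bdim.
Reading the progression, the first chord not in that set is A, so the modulation leaves C major there.
The chord immediately before A is G, which is diatonic to both keys: V in C major and IV in D major.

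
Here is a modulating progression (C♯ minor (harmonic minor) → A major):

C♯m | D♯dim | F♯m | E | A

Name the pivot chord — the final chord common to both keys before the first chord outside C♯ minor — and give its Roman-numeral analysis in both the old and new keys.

Chords diatonic to C♯ minor: C♯m, D♯dim, Eaug, F♯m, G♯, A, B♯dim.
Reading the progression, the first chord not in that set is E, so the modulation leaves C♯ minor there.
The chord immediately before E is F♯m, which is diatonic to both keys: iv in C♯ minor and vi in A major.

F♯m — iv in C♯ minor, vi in A major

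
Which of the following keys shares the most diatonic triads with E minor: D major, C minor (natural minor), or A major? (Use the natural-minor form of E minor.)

Triads of E minor (natural minor): Em (i), F♯dim (ii°), G (III), Am (iv), Bm (v), C (VI), D (VII).
D major shares 4: Em, G, Bm, D.
C minor (natural minor) shares 0: none.
A major shares 2: Bm, D.
The most common triads (4) are shared with D major.

D major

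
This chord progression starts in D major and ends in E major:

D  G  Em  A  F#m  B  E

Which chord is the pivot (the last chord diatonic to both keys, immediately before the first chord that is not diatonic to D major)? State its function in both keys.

F#m — iii in D major, ii in E major

Chords diatonic to D major: D, Em, F#m, G, A, Bm, C#dim.
Reading the progression, the first chord not in that set is B, so the modulation leaves D major there.
The chord immediately before B is F#m, which is diatonic to both keys: iii in D major and ii in E major.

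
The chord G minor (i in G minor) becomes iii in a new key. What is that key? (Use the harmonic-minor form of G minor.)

The numeral iii denotes a minor triad on scale degree 3. With G on degree 3, the tonic of the new key is Eb.
Degree 3 carries a minor triad in major keys, so the destination is Eb major.
Check: the diatonic triads of Eb major are Eb (I), Fm (ii), Gm (iii), Ab (IV), Bb (V), Cm (vi), Ddim (vii°) — G minor is indeed iii.

Eb major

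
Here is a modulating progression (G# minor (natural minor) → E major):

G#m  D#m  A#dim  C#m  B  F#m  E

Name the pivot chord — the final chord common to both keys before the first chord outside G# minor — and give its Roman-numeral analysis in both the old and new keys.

Chords diatonic to G# minor: G#m, A#dim, B, C#m, D#m, E, F#.
Reading the progression, the first chord not in that set is F#m, so the modulation leaves G# minor there.
The chord immediately before F#m is B, which is diatonic to both keys: III in G# minor and V in E major.

B — III in G# minor, V in E major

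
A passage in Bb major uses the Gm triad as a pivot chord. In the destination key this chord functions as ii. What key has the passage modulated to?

The numeral ii denotes a minor triad on scale degree 2. With G on degree 2, the tonic of the new key is F.
Degree 2 carries a minor triad in major keys, so the destination is F major.
Check: the diatonic triads of F major are F (I), Gm (ii), Am (iii), Bb (IV), C (V), Dm (vi), Edim (vii°) — Gm is indeed ii.

F major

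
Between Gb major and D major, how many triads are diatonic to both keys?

0

Diatonic triads of Gb major: Gb (I), Abm (ii), Bbm (iii), Cb (IV), Db (V), Ebm (vi), Fdim (vii°).
Diatonic triads of D major: D (I), Em (ii), F#m (iii), G (IV), A (V), Bm (vi), C#dim (vii°).
No triad has the same root and quality in both keys.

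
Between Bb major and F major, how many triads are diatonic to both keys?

4

Diatonic triads of Bb major: Bb (I), Cm (ii), Dm (iii), Eb (IV), F (V), Gm (vi), Adim (vii°).
Diatonic triads of F major: F (I), Gm (ii), Am (iii), Bb (IV), C (V), Dm (vi), Edim (vii°).
Matching root and quality in both lists: Bb, Dm, F, Gm.
That gives 4 common triads.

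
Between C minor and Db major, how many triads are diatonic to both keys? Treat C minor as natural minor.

Diatonic triads of C minor (natural minor): Cm (i), Ddim (ii°), Eb (III), Fm (iv), Gm (v), Ab (VI), Bb (VII).
Diatonic triads of Db major: Db (I), Ebm (ii), Fm (iii), Gb (IV), Ab (V), Bbm (vi), Cdim (vii°).
Matching root and quality in both lists: Fm, Ab.
That gives 2 common triads.

2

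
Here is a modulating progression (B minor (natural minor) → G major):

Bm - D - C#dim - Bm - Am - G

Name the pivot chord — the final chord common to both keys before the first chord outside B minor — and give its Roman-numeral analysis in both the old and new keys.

Chords diatonic to B minor: Bm, C#dim, D, Em, F#m, G, A.
Reading the progression, the first chord not in that set is Am, so the modulation leaves B minor there.
The chord immediately before Am is Bm, which is diatonic to both keys: i in B minor and iii in G major.

Bm — i in B minor, iii in G major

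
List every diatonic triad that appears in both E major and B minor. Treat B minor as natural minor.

Triads in E major: E major (I), F# minor (ii), G# minor (iii), A major (IV), B major (V), C# minor (vi), D# diminished (vii°).
Triads in B minor (natural minor): B minor (i), C# diminished (ii°), D major (III), E minor (iv), F# minor (v), G major (VI), A major (VII).
Shared triads with their functions: F# minor (ii in E major, v in B minor); A major (IV in E major, VII in B minor).

F#m, A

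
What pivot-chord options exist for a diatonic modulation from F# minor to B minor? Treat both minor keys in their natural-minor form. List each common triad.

Triads in F# minor (natural minor): F#m (i), G#dim (ii°), A (III), Bm (iv), C#m (v), D (VI), E (VII).
Triads in B minor (natural minor): Bm (i), C#dim (ii°), D (III), Em (iv), F#m (v), G (VI), A (VII).
Shared triads with their functions: F#m (i in F# minor, v in B minor); A (III in F# minor, VII in B minor); Bm (iv in F# minor, i in B minor); D (VI in F# minor, III in B minor).

F#m, A, Bm, D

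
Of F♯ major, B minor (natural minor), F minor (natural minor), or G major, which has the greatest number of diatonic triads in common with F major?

Triads of F major: F major (I), G minor (ii), A minor (iii), B♭ major (IV), C major (V), D minor (vi), E diminished (vii°).
F♯ major shares 0: none.
B minor (natural minor) shares 0: none.
F minor (natural minor) shares 0: none.
G major shares 2: Am, C.
The most common triads (2) are shared with G major.

G major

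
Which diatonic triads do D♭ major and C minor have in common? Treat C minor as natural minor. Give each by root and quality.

Fm, A♭

Triads in D♭ major: D♭ (I), E♭m (ii), Fm (iii), G♭ (IV), A♭ (V), B♭m (vi), Cdim (vii°).
Triads in C minor (natural minor): Cm (i), Ddim (ii°), E♭ (III), Fm (iv), Gm (v), A♭ (VI), B♭ (VII).
Shared triads with their functions: Fm (iii in D♭ major, iv in C minor); A♭ (V in D♭ major, VI in C minor).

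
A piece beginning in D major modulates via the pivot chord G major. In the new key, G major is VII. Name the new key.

A minor

The numeral VII denotes a major triad on scale degree 7. With G on degree 7, the tonic of the new key is A.
Degree 7 carries a major triad in natural-minor keys, so the destination is A minor.
Check: the diatonic triads of A minor (natural minor) are Am (i), Bdim (ii°), C (III), Dm (iv), Em (v), F (VI), G (VII) — G major is indeed VII.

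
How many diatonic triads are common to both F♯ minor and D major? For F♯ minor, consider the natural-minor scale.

4

Diatonic triads of F♯ minor (natural minor): F♯m (i), G♯dim (ii°), A (III), Bm (iv), C♯m (v), D (VI), E (VII).
Diatonic triads of D major: D (I), Em (ii), F♯m (iii), G (IV), A (V), Bm (vi), C♯dim (vii°).
Matching root and quality in both lists: F♯m, A, Bm, D.
That gives 4 common triads.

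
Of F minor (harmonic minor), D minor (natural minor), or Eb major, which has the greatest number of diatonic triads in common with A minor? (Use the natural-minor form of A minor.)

D minor

Triads of A minor (natural minor): A minor (i), B diminished (ii°), C major (III), D minor (iv), E minor (v), F major (VI), G major (VII).
F minor (harmonic minor) shares 1: C.
D minor (natural minor) shares 4: Am, C, Dm, F.
Eb major shares 0: none.
The most common triads (4) are shared with D minor.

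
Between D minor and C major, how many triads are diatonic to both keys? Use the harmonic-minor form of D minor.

Diatonic triads of D minor (harmonic minor): Dm (i), Edim (ii°), Faug (III+), Gm (iv), A (V), Bb (VI), C#dim (vii°).
Diatonic triads of C major: C (I), Dm (ii), Em (iii), F (IV), G (V), Am (vi), Bdim (vii°).
Matching root and quality in both lists: Dm.
That gives 1 common triad.

1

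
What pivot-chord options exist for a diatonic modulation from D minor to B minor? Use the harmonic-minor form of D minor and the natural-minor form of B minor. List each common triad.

Triads in D minor (harmonic minor): Dm (i), Edim (ii°), Faug (III+), Gm (iv), A (V), Bb (VI), C#dim (vii°).
Triads in B minor (natural minor): Bm (i), C#dim (ii°), D (III), Em (iv), F#m (v), G (VI), A (VII).
Shared triads with their functions: A (V in D minor, VII in B minor); C#dim (vii° in D minor, ii° in B minor).

A, C#dim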